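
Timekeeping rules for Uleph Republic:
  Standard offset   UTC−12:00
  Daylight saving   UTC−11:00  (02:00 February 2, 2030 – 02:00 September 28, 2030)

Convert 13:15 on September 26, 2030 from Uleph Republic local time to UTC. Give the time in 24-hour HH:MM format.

00:15

September 26, 2030 falls between 2 February and 28 September, so daylight saving is in effect and Uleph Republic is at UTC−11:00.
13:15 local + 11h = 00:15 UTC (rolling into the next day, 27 September 2030).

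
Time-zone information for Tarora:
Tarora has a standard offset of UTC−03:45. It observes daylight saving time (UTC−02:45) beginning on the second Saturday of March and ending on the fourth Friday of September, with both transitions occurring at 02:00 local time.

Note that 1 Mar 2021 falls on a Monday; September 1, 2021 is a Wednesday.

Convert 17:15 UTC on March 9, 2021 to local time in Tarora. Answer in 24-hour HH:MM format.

13:30

1 March 2021 is a Monday, so the first Saturday is March 6 and the second is March 13.
1 September 2021 is a Wednesday, so the first Friday is September 3 and the fourth is September 24.
At the standard offset (UTC−03:45), 17:15 UTC − 3h45m = 13:30 Tarora standard time.
Daylight saving runs 13 March – 24 September; the standard-time date in Tarora, March 9, 2021, is outside that window, so Tarora is on standard time at UTC−03:45.
17:15 UTC − 3h45m = 13:30 local.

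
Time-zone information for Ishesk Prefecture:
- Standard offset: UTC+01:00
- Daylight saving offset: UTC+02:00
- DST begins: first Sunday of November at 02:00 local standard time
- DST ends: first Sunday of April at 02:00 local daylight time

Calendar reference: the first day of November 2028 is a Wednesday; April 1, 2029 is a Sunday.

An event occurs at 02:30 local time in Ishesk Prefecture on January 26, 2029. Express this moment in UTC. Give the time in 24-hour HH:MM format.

1 November 2028 is a Wednesday, so the first Sunday is November 5.
1 April 2029 is a Sunday, so the first Sunday is April 1.
Daylight saving runs 5 November 2028 – 1 April 2029; January 26, 2029 is inside that window, so Ishesk Prefecture is at UTC+02:00.
02:30 local − 2h = 00:30 UTC.

00:30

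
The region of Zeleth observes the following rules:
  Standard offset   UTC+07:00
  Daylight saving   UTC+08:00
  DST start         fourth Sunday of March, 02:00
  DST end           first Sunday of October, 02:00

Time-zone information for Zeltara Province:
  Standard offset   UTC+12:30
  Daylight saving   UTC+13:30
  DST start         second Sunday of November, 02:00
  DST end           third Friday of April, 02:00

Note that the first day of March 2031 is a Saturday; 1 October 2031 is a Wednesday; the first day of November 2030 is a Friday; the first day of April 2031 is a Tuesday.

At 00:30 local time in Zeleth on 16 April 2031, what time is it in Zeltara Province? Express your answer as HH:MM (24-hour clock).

1 March 2031 is a Saturday, so the first Sunday is March 2 and the fourth is March 23.
1 October 2031 is a Wednesday, so the first Sunday is October 5.
Daylight saving runs 23 March – 5 October; 16 April 2031 is inside that window, so Zeleth is at UTC+08:00.
00:30 Zeleth − 8h = 16:30 UTC (rolling into the previous day, 15 April 2031).
1 November 2030 is a Friday, so the first Sunday is November 3 and the second is November 10.
1 April 2031 is a Tuesday, so the first Friday is April 4 and the third is April 18.
At the standard offset (UTC+12:30), 16:30 UTC + 12h30m = 05:00 Zeltara Province standard time (rolling into the next day, 16 April 2031).
The standard-time date in Zeltara Province, 16 April 2031, lies within the daylight-saving period (10 November 2030 – 18 April 2031), so Zeltara Province is on daylight time, UTC+13:30.
16:30 UTC + 13h30m = 06:00 Zeltara Province (rolling into the next day, 16 April 2031).

06:00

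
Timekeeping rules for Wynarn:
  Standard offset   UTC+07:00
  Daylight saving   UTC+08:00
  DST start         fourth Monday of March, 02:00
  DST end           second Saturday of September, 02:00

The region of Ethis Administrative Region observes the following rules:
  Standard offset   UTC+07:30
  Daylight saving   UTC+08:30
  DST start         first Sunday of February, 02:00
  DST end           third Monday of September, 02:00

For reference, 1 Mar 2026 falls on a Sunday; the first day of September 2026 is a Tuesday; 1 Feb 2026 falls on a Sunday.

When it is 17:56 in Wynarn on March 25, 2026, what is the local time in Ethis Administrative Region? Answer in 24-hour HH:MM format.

1 March 2026 is a Sunday, so the first Monday is March 2 and the fourth is March 23.
1 September 2026 is a Tuesday, so the first Saturday is September 5 and the second is September 12.
March 25, 2026 lies within the daylight-saving period (23 March – 12 September), so Wynarn is on daylight time, UTC+08:00.
17:56 Wynarn − 8h = 09:56 UTC.
1 February 2026 is a Sunday, so the first Sunday is February 1.
1 September 2026 is a Tuesday, so the first Monday is September 7 and the third is September 21.
At the standard offset (UTC+07:30), 09:56 UTC + 7h30m = 17:26 Ethis Administrative Region standard time.
The standard-time date in Ethis Administrative Region, March 25, 2026, falls between 1 February and 21 September, so daylight saving is in effect and Ethis Administrative Region is at UTC+08:30.
09:56 UTC + 8h30m = 18:26 Ethis Administrative Region.

18:26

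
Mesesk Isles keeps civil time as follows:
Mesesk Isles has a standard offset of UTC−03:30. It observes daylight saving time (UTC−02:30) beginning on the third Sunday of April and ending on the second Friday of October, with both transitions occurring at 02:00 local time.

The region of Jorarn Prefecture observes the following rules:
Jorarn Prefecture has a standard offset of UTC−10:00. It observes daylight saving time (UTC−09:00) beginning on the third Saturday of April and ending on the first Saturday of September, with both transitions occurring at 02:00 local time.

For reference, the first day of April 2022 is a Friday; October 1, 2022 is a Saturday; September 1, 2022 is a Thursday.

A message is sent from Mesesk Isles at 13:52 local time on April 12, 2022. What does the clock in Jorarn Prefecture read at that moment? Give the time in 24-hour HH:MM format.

1 April 2022 is a Friday, so the first Sunday is April 3 and the third is April 17.
1 October 2022 is a Saturday, so the first Friday is October 7 and the second is October 14.
Daylight saving runs 17 April – 14 October; April 12, 2022 is outside that window, so Mesesk Isles is on standard time at UTC−03:30.
13:52 Mesesk Isles + 3h30m = 17:22 UTC.
1 April 2022 is a Friday, so the first Saturday is April 2 and the third is April 16.
1 September 2022 is a Thursday, so the first Saturday is September 3.
At the standard offset (UTC−10:00), 17:22 UTC − 10h = 07:22 Jorarn Prefecture standard time.
Daylight saving runs 16 April – 3 September; the standard-time date in Jorarn Prefecture, April 12, 2022, is outside that window, so Jorarn Prefecture is on standard time at UTC−10:00.
17:22 UTC − 10h = 07:22 Jorarn Prefecture.

07:22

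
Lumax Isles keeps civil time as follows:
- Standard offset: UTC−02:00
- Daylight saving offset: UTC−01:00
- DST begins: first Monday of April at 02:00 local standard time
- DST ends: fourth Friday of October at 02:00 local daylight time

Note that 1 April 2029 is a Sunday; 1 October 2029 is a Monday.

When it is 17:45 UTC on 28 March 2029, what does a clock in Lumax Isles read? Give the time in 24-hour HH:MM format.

1 April 2029 is a Sunday, so the first Monday is April 2.
1 October 2029 is a Monday, so the first Friday is October 5 and the fourth is October 26.
At the standard offset (UTC−02:00), 17:45 UTC − 2h = 15:45 Lumax Isles standard time.
The standard-time date in Lumax Isles, 28 March 2029, is outside the daylight-saving period (2 April – 26 October), so Lumax Isles is on standard time, UTC−02:00.
17:45 UTC − 2h = 15:45 local.

15:45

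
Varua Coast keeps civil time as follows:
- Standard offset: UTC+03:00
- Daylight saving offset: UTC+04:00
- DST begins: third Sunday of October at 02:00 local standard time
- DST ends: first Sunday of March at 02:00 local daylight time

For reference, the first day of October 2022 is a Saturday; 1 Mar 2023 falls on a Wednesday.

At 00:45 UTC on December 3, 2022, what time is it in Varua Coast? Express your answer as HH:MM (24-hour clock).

04:45

1 October 2022 is a Saturday, so the first Sunday is October 2 and the third is October 16.
1 March 2023 is a Wednesday, so the first Sunday is March 5.
At the standard offset (UTC+03:00), 00:45 UTC + 3h = 03:45 Varua Coast standard time.
The standard-time date in Varua Coast, December 3, 2022, falls between 16 October 2022 and 5 March 2023, so daylight saving is in effect and Varua Coast is at UTC+04:00.
00:45 UTC + 4h = 04:45 local.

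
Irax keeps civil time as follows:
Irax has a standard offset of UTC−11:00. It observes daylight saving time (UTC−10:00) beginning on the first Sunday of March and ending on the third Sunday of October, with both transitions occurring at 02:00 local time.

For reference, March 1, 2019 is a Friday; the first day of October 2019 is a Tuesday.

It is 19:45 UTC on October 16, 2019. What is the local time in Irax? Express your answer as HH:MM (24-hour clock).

1 March 2019 is a Friday, so the first Sunday is March 3.
1 October 2019 is a Tuesday, so the first Sunday is October 6 and the third is October 20.
At the standard offset (UTC−11:00), 19:45 UTC − 11h = 08:45 Irax standard time.
The standard-time date in Irax, October 16, 2019, lies within the daylight-saving period (3 March – 20 October), so Irax is on daylight time, UTC−10:00.
19:45 UTC − 10h = 09:45 local.

09:45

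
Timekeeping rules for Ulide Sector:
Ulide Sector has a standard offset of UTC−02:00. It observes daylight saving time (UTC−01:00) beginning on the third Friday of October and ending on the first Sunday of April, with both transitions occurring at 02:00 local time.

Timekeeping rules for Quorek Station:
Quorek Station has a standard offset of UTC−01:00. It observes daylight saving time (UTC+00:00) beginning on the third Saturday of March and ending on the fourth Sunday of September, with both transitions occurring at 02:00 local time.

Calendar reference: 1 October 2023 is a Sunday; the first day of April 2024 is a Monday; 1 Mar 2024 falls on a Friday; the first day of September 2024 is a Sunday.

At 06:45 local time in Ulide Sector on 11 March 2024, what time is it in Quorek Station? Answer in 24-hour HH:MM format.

1 October 2023 is a Sunday, so the first Friday is October 6 and the third is October 20.
1 April 2024 is a Monday, so the first Sunday is April 7.
Daylight saving runs 20 October 2023 – 7 April 2024; 11 March 2024 is inside that window, so Ulide Sector is at UTC−01:00.
06:45 Ulide Sector + 1h = 07:45 UTC.
1 March 2024 is a Friday, so the first Saturday is March 2 and the third is March 16.
1 September 2024 is a Sunday, so the first Sunday is September 1 and the fourth is September 22.
At the standard offset (UTC−01:00), 07:45 UTC − 1h = 06:45 Quorek Station standard time.
The standard-time date in Quorek Station, 11 March 2024, does not fall between 16 March and 22 September, so daylight saving is not in effect and Quorek Station is at UTC−01:00.
07:45 UTC − 1h = 06:45 Quorek Station.

06:45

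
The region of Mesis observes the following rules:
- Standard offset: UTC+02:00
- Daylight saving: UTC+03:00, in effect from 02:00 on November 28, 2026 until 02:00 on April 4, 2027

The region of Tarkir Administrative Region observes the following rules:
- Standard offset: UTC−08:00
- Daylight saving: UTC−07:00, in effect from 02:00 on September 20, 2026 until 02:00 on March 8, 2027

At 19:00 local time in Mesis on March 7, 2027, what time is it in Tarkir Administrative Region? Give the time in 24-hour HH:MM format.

09:00

March 7, 2027 lies within the daylight-saving period (28 November 2026 – 4 April 2027), so Mesis is on daylight time, UTC+03:00.
19:00 Mesis − 3h = 16:00 UTC.
At the standard offset (UTC−08:00), 16:00 UTC − 8h = 08:00 Tarkir Administrative Region standard time.
The standard-time date in Tarkir Administrative Region, March 7, 2027, falls between 20 September 2026 and 8 March 2027, so daylight saving is in effect and Tarkir Administrative Region is at UTC−07:00.
16:00 UTC − 7h = 09:00 Tarkir Administrative Region.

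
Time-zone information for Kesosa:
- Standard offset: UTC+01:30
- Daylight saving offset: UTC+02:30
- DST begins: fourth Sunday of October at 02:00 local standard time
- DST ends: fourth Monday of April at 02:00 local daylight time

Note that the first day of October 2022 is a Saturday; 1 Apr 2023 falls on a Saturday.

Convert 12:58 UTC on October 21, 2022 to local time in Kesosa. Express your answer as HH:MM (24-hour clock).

14:28

1 October 2022 is a Saturday, so the first Sunday is October 2 and the fourth is October 23.
1 April 2023 is a Saturday, so the first Monday is April 3 and the fourth is April 24.
At the standard offset (UTC+01:30), 12:58 UTC + 1h30m = 14:28 Kesosa standard time.
The standard-time date in Kesosa, October 21, 2022, is outside the daylight-saving period (23 October 2022 – 24 April 2023), so Kesosa is on standard time, UTC+01:30.
12:58 UTC + 1h30m = 14:28 local.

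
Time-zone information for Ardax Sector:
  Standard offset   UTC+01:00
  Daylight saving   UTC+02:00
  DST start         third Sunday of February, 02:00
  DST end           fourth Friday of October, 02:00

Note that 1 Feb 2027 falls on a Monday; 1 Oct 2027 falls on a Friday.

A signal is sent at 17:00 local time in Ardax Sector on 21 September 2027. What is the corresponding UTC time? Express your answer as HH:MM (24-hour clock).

1 February 2027 is a Monday, so the first Sunday is February 7 and the third is February 21.
1 October 2027 is a Friday, so the first Friday is October 1 and the fourth is October 22.
21 September 2027 falls between 21 February and 22 October, so daylight saving is in effect and Ardax Sector is at UTC+02:00.
17:00 local − 2h = 15:00 UTC.

15:00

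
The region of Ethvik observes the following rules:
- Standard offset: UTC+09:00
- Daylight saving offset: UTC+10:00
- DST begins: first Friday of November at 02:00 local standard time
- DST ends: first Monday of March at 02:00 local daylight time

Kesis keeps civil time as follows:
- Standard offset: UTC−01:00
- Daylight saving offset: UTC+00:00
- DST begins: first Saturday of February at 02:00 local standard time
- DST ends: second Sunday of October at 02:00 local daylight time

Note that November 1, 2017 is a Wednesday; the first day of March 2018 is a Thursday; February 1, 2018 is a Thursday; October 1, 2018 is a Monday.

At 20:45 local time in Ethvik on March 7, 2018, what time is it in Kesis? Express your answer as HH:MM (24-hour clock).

1 November 2017 is a Wednesday, so the first Friday is November 3.
1 March 2018 is a Thursday, so the first Monday is March 5.
March 7, 2018 is outside the daylight-saving period (3 November 2017 – 5 March 2018), so Ethvik is on standard time, UTC+09:00.
20:45 Ethvik − 9h = 11:45 UTC.
1 February 2018 is a Thursday, so the first Saturday is February 3.
1 October 2018 is a Monday, so the first Sunday is October 7 and the second is October 14.
At the standard offset (UTC−01:00), 11:45 UTC − 1h = 10:45 Kesis standard time.
The standard-time date in Kesis, March 7, 2018, falls between 3 February and 14 October, so daylight saving is in effect and Kesis is at UTC+00:00.
11:45 UTC + 0h = 11:45 Kesis.

11:45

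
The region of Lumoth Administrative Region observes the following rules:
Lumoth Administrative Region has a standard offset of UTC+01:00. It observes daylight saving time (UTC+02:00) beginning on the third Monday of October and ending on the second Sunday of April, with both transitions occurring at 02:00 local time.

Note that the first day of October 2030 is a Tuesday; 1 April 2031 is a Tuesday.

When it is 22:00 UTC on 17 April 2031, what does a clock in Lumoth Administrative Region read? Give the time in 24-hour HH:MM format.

23:00

1 October 2030 is a Tuesday, so the first Monday is October 7 and the third is October 21.
1 April 2031 is a Tuesday, so the first Sunday is April 6 and the second is April 13.
At the standard offset (UTC+01:00), 22:00 UTC + 1h = 23:00 Lumoth Administrative Region standard time.
The standard-time date in Lumoth Administrative Region, 17 April 2031, does not fall between 21 October 2030 and 13 April 2031, so daylight saving is not in effect and Lumoth Administrative Region is at UTC+01:00.
22:00 UTC + 1h = 23:00 local.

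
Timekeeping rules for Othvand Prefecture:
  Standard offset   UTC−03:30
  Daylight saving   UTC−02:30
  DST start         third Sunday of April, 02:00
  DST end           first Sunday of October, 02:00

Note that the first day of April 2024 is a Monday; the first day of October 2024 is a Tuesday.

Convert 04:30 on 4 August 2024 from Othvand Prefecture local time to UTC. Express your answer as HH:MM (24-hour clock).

1 April 2024 is a Monday, so the first Sunday is April 7 and the third is April 21.
1 October 2024 is a Tuesday, so the first Sunday is October 6.
4 August 2024 lies within the daylight-saving period (21 April – 6 October), so Othvand Prefecture is on daylight time, UTC−02:30.
04:30 local + 2h30m = 07:00 UTC.

07:00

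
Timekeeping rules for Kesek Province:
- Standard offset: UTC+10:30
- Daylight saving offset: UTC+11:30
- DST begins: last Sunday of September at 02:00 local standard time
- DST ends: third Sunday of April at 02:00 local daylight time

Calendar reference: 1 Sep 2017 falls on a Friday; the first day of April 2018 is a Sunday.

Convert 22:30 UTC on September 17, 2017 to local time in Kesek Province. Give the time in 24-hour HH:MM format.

09:00

1 September 2017 is a Friday, so Sundays fall on 3, 10, 17, 24; the last is September 24.
1 April 2018 is a Sunday, so the first Sunday is April 1 and the third is April 15.
At the standard offset (UTC+10:30), 22:30 UTC + 10h30m = 09:00 Kesek Province standard time (rolling into the next day, 18 September 2017).
The standard-time date in Kesek Province, September 18, 2017, is outside the daylight-saving period (24 September 2017 – 15 April 2018), so Kesek Province is on standard time, UTC+10:30.
22:30 UTC + 10h30m = 09:00 local (rolling into the next day, 18 September 2017).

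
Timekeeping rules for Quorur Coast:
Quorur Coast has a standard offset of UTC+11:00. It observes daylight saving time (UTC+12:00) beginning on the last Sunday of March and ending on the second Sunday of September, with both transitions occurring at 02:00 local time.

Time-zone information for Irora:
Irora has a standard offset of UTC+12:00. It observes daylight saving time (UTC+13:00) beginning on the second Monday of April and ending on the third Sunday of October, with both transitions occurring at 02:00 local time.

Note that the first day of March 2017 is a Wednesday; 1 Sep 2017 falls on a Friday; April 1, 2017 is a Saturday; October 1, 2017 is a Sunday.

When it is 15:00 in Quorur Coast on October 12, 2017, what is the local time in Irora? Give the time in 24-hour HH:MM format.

17:00

1 March 2017 is a Wednesday, so Sundays fall on 5, 12, 19, 26; the last is March 26.
1 September 2017 is a Friday, so the first Sunday is September 3 and the second is September 10.
October 12, 2017 is outside the daylight-saving period (26 March – 10 September), so Quorur Coast is on standard time, UTC+11:00.
15:00 Quorur Coast − 11h = 04:00 UTC.
1 April 2017 is a Saturday, so the first Monday is April 3 and the second is April 10.
1 October 2017 is a Sunday, so the first Sunday is October 1 and the third is October 15.
At the standard offset (UTC+12:00), 04:00 UTC + 12h = 16:00 Irora standard time.
The standard-time date in Irora, October 12, 2017, falls between 10 April and 15 October, so daylight saving is in effect and Irora is at UTC+13:00.
04:00 UTC + 13h = 17:00 Irora.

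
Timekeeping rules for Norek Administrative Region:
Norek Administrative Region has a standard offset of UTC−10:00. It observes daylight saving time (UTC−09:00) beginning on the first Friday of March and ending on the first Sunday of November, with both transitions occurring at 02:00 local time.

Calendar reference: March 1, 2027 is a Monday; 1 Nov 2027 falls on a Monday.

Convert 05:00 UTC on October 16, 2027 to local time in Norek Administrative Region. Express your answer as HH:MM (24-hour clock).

20:00

1 March 2027 is a Monday, so the first Friday is March 5.
1 November 2027 is a Monday, so the first Sunday is November 7.
At the standard offset (UTC−10:00), 05:00 UTC − 10h = 19:00 Norek Administrative Region standard time (rolling into the previous day, 15 October 2027).
The standard-time date in Norek Administrative Region, October 15, 2027, falls between 5 March and 7 November, so daylight saving is in effect and Norek Administrative Region is at UTC−09:00.
05:00 UTC − 9h = 20:00 local (rolling into the previous day, 15 October 2027).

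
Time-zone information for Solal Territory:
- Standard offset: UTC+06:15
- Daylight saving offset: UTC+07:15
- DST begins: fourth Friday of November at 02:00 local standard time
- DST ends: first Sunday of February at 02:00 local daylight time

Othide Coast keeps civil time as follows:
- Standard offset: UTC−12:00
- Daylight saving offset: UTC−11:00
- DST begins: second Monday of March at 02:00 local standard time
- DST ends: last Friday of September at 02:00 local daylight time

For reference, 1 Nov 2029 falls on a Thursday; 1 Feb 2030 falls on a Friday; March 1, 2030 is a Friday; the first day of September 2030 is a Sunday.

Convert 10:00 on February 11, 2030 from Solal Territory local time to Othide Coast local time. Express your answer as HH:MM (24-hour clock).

15:45

1 November 2029 is a Thursday, so the first Friday is November 2 and the fourth is November 23.
1 February 2030 is a Friday, so the first Sunday is February 3.
February 11, 2030 is outside the daylight-saving period (23 November 2029 – 3 February 2030), so Solal Territory is on standard time, UTC+06:15.
10:00 Solal Territory − 6h15m = 03:45 UTC.
1 March 2030 is a Friday, so the first Monday is March 4 and the second is March 11.
1 September 2030 is a Sunday, so Fridays fall on 6, 13, 20, 27; the last is September 27.
At the standard offset (UTC−12:00), 03:45 UTC − 12h = 15:45 Othide Coast standard time (rolling into the previous day, 10 February 2030).
Daylight saving runs 11 March – 27 September; the standard-time date in Othide Coast, February 10, 2030, is outside that window, so Othide Coast is on standard time at UTC−12:00.
03:45 UTC − 12h = 15:45 Othide Coast (rolling into the previous day, 10 February 2030).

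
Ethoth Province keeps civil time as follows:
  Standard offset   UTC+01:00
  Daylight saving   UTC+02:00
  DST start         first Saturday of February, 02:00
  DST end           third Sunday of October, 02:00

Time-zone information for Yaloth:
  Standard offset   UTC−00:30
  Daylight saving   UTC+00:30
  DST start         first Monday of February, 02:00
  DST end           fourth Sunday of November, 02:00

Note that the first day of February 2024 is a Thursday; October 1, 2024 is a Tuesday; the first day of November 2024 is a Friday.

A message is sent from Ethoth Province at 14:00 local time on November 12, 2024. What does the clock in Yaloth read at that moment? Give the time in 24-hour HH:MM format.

13:30

1 February 2024 is a Thursday, so the first Saturday is February 3.
1 October 2024 is a Tuesday, so the first Sunday is October 6 and the third is October 20.
November 12, 2024 is outside the daylight-saving period (3 February – 20 October), so Ethoth Province is on standard time, UTC+01:00.
14:00 Ethoth Province − 1h = 13:00 UTC.
1 February 2024 is a Thursday, so the first Monday is February 5.
1 November 2024 is a Friday, so the first Sunday is November 3 and the fourth is November 24.
At the standard offset (UTC−00:30), 13:00 UTC − 0h30m = 12:30 Yaloth standard time.
The standard-time date in Yaloth, November 12, 2024, falls between 5 February and 24 November, so daylight saving is in effect and Yaloth is at UTC+00:30.
13:00 UTC + 0h30m = 13:30 Yaloth.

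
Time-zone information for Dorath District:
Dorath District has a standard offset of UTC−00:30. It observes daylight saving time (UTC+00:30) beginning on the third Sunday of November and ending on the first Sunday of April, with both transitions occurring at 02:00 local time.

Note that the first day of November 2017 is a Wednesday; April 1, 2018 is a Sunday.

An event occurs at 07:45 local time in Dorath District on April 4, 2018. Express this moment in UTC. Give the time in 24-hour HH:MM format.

08:15

1 November 2017 is a Wednesday, so the first Sunday is November 5 and the third is November 19.
1 April 2018 is a Sunday, so the first Sunday is April 1.
Daylight saving runs 19 November 2017 – 1 April 2018; April 4, 2018 is outside that window, so Dorath District is on standard time at UTC−00:30.
07:45 local + 0h30m = 08:15 UTC.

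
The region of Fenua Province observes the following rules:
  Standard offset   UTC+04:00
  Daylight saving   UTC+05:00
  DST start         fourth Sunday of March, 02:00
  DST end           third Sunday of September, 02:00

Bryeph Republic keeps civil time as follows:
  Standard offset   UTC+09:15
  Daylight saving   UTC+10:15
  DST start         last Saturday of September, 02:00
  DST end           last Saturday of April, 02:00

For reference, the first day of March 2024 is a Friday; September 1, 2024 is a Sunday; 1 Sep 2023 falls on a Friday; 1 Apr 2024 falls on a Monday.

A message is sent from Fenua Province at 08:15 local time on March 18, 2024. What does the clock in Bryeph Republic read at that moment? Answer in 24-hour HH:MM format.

1 March 2024 is a Friday, so the first Sunday is March 3 and the fourth is March 24.
1 September 2024 is a Sunday, so the first Sunday is September 1 and the third is September 15.
Daylight saving runs 24 March – 15 September; March 18, 2024 is outside that window, so Fenua Province is on standard time at UTC+04:00.
08:15 Fenua Province − 4h = 04:15 UTC.
1 September 2023 is a Friday, so Saturdays fall on 2, 9, 16, 23, 30; the last is September 30.
1 April 2024 is a Monday, so Saturdays fall on 6, 13, 20, 27; the last is April 27.
At the standard offset (UTC+09:15), 04:15 UTC + 9h15m = 13:30 Bryeph Republic standard time.
The standard-time date in Bryeph Republic, March 18, 2024, lies within the daylight-saving period (30 September 2023 – 27 April 2024), so Bryeph Republic is on daylight time, UTC+10:15.
04:15 UTC + 10h15m = 14:30 Bryeph Republic.

14:30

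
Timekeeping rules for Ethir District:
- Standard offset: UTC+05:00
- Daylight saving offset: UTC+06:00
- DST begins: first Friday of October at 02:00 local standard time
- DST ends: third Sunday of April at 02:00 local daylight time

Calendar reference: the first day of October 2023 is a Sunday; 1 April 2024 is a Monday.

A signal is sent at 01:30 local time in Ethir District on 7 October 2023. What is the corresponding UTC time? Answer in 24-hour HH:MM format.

19:30

1 October 2023 is a Sunday, so the first Friday is October 6.
1 April 2024 is a Monday, so the first Sunday is April 7 and the third is April 21.
7 October 2023 falls between 6 October 2023 and 21 April 2024, so daylight saving is in effect and Ethir District is at UTC+06:00.
01:30 local − 6h = 19:30 UTC (rolling into the previous day, 6 October 2023).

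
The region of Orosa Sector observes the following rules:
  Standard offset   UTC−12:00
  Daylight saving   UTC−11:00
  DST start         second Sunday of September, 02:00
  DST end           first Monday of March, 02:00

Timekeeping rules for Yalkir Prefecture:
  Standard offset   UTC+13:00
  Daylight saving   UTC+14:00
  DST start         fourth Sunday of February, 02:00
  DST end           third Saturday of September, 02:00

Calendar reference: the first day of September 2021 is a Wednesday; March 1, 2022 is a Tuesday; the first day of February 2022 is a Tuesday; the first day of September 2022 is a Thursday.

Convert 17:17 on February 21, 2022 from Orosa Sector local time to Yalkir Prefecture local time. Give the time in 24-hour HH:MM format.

1 September 2021 is a Wednesday, so the first Sunday is September 5 and the second is September 12.
1 March 2022 is a Tuesday, so the first Monday is March 7.
February 21, 2022 falls between 12 September 2021 and 7 March 2022, so daylight saving is in effect and Orosa Sector is at UTC−11:00.
17:17 Orosa Sector + 11h = 04:17 UTC (rolling into the next day, 22 February 2022).
1 February 2022 is a Tuesday, so the first Sunday is February 6 and the fourth is February 27.
1 September 2022 is a Thursday, so the first Saturday is September 3 and the third is September 17.
At the standard offset (UTC+13:00), 04:17 UTC + 13h = 17:17 Yalkir Prefecture standard time.
The standard-time date in Yalkir Prefecture, February 22, 2022, does not fall between 27 February and 17 September, so daylight saving is not in effect and Yalkir Prefecture is at UTC+13:00.
04:17 UTC + 13h = 17:17 Yalkir Prefecture.

17:17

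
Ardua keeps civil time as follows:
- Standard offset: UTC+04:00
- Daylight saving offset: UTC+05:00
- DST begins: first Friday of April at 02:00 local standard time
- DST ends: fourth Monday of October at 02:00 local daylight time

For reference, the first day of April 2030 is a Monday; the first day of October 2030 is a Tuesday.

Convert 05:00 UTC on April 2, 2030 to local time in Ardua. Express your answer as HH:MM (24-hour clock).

09:00

1 April 2030 is a Monday, so the first Friday is April 5.
1 October 2030 is a Tuesday, so the first Monday is October 7 and the fourth is October 28.
At the standard offset (UTC+04:00), 05:00 UTC + 4h = 09:00 Ardua standard time.
Daylight saving runs 5 April – 28 October; the standard-time date in Ardua, April 2, 2030, is outside that window, so Ardua is on standard time at UTC+04:00.
05:00 UTC + 4h = 09:00 local.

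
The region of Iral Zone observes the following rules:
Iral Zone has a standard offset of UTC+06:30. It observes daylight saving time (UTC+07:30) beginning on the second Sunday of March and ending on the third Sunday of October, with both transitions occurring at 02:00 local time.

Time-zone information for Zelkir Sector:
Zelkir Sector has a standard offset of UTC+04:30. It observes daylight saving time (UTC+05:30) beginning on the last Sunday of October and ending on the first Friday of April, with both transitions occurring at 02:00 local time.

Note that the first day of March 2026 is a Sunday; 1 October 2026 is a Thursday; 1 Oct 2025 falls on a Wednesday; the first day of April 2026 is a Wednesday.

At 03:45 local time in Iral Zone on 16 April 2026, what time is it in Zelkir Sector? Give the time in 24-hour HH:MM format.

1 March 2026 is a Sunday, so the first Sunday is March 1 and the second is March 8.
1 October 2026 is a Thursday, so the first Sunday is October 4 and the third is October 18.
Daylight saving runs 8 March – 18 October; 16 April 2026 is inside that window, so Iral Zone is at UTC+07:30.
03:45 Iral Zone − 7h30m = 20:15 UTC (rolling into the previous day, 15 April 2026).
1 October 2025 is a Wednesday, so Sundays fall on 5, 12, 19, 26; the last is October 26.
1 April 2026 is a Wednesday, so the first Friday is April 3.
At the standard offset (UTC+04:30), 20:15 UTC + 4h30m = 00:45 Zelkir Sector standard time (rolling into the next day, 16 April 2026).
The standard-time date in Zelkir Sector, 16 April 2026, does not fall between 26 October 2025 and 3 April 2026, so daylight saving is not in effect and Zelkir Sector is at UTC+04:30.
20:15 UTC + 4h30m = 00:45 Zelkir Sector (rolling into the next day, 16 April 2026).

00:45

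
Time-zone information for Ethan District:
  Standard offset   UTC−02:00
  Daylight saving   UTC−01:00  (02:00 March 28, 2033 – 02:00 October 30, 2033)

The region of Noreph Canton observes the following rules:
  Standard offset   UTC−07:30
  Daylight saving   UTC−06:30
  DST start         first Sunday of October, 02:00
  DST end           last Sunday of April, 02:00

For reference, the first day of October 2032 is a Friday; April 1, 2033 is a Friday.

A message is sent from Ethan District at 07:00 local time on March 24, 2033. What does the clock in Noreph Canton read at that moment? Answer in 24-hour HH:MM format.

02:30

Daylight saving runs 28 March – 30 October; March 24, 2033 is outside that window, so Ethan District is on standard time at UTC−02:00.
07:00 Ethan District + 2h = 09:00 UTC.
1 October 2032 is a Friday, so the first Sunday is October 3.
1 April 2033 is a Friday, so Sundays fall on 3, 10, 17, 24; the last is April 24.
At the standard offset (UTC−07:30), 09:00 UTC − 7h30m = 01:30 Noreph Canton standard time.
The standard-time date in Noreph Canton, March 24, 2033, lies within the daylight-saving period (3 October 2032 – 24 April 2033), so Noreph Canton is on daylight time, UTC−06:30.
09:00 UTC − 6h30m = 02:30 Noreph Canton.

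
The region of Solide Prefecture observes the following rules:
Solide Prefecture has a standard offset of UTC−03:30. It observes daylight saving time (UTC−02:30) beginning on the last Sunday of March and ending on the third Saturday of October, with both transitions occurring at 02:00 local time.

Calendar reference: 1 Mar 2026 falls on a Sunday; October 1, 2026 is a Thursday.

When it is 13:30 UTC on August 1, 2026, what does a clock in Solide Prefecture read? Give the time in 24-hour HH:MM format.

1 March 2026 is a Sunday, so Sundays fall on 1, 8, 15, 22, 29; the last is March 29.
1 October 2026 is a Thursday, so the first Saturday is October 3 and the third is October 17.
At the standard offset (UTC−03:30), 13:30 UTC − 3h30m = 10:00 Solide Prefecture standard time.
Daylight saving runs 29 March – 17 October; the standard-time date in Solide Prefecture, August 1, 2026, is inside that window, so Solide Prefecture is at UTC−02:30.
13:30 UTC − 2h30m = 11:00 local.

11:00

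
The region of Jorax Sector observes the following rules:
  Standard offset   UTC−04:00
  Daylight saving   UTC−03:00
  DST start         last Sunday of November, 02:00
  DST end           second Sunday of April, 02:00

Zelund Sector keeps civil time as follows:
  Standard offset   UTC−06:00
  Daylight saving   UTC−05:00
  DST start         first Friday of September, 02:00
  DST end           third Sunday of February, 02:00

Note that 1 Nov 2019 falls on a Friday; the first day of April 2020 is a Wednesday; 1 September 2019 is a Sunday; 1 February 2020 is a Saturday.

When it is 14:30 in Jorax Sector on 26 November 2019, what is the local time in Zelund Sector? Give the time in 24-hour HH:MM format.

1 November 2019 is a Friday, so Sundays fall on 3, 10, 17, 24; the last is November 24.
1 April 2020 is a Wednesday, so the first Sunday is April 5 and the second is April 12.
26 November 2019 falls between 24 November 2019 and 12 April 2020, so daylight saving is in effect and Jorax Sector is at UTC−03:00.
14:30 Jorax Sector + 3h = 17:30 UTC.
1 September 2019 is a Sunday, so the first Friday is September 6.
1 February 2020 is a Saturday, so the first Sunday is February 2 and the third is February 16.
At the standard offset (UTC−06:00), 17:30 UTC − 6h = 11:30 Zelund Sector standard time.
Daylight saving runs 6 September 2019 – 16 February 2020; the standard-time date in Zelund Sector, 26 November 2019, is inside that window, so Zelund Sector is at UTC−05:00.
17:30 UTC − 5h = 12:30 Zelund Sector.

12:30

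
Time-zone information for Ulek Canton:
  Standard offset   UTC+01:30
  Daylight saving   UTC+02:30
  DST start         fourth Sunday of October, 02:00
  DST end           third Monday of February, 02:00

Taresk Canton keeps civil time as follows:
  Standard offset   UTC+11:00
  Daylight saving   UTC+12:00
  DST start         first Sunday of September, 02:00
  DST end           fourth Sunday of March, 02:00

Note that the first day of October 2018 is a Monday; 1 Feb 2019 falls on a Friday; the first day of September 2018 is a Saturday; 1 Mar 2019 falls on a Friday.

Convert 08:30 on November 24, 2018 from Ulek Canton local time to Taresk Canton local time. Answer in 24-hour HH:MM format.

1 October 2018 is a Monday, so the first Sunday is October 7 and the fourth is October 28.
1 February 2019 is a Friday, so the first Monday is February 4 and the third is February 18.
Daylight saving runs 28 October 2018 – 18 February 2019; November 24, 2018 is inside that window, so Ulek Canton is at UTC+02:30.
08:30 Ulek Canton − 2h30m = 06:00 UTC.
1 September 2018 is a Saturday, so the first Sunday is September 2.
1 March 2019 is a Friday, so the first Sunday is March 3 and the fourth is March 24.
At the standard offset (UTC+11:00), 06:00 UTC + 11h = 17:00 Taresk Canton standard time.
Daylight saving runs 2 September 2018 – 24 March 2019; the standard-time date in Taresk Canton, November 24, 2018, is inside that window, so Taresk Canton is at UTC+12:00.
06:00 UTC + 12h = 18:00 Taresk Canton.

18:00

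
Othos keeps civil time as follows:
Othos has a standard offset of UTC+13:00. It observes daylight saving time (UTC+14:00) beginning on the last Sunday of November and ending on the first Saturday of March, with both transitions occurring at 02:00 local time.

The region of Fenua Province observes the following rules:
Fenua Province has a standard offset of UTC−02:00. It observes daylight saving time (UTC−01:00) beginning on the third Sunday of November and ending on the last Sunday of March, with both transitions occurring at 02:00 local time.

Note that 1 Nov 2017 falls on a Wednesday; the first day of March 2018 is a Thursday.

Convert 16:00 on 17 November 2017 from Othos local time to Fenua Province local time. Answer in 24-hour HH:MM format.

01:00

1 November 2017 is a Wednesday, so Sundays fall on 5, 12, 19, 26; the last is November 26.
1 March 2018 is a Thursday, so the first Saturday is March 3.
17 November 2017 is outside the daylight-saving period (26 November 2017 – 3 March 2018), so Othos is on standard time, UTC+13:00.
16:00 Othos − 13h = 03:00 UTC.
1 November 2017 is a Wednesday, so the first Sunday is November 5 and the third is November 19.
1 March 2018 is a Thursday, so Sundays fall on 4, 11, 18, 25; the last is March 25.
At the standard offset (UTC−02:00), 03:00 UTC − 2h = 01:00 Fenua Province standard time.
The standard-time date in Fenua Province, 17 November 2017, does not fall between 19 November 2017 and 25 March 2018, so daylight saving is not in effect and Fenua Province is at UTC−02:00.
03:00 UTC − 2h = 01:00 Fenua Province.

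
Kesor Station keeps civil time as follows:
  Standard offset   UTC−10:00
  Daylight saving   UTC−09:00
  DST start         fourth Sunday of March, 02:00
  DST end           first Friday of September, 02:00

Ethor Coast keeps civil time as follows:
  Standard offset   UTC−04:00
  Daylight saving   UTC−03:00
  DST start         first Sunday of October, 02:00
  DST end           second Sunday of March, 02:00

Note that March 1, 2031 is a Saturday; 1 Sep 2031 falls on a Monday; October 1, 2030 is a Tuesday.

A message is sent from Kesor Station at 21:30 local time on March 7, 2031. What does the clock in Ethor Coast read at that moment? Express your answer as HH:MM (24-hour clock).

04:30

1 March 2031 is a Saturday, so the first Sunday is March 2 and the fourth is March 23.
1 September 2031 is a Monday, so the first Friday is September 5.
Daylight saving runs 23 March – 5 September; March 7, 2031 is outside that window, so Kesor Station is on standard time at UTC−10:00.
21:30 Kesor Station + 10h = 07:30 UTC (rolling into the next day, 8 March 2031).
1 October 2030 is a Tuesday, so the first Sunday is October 6.
1 March 2031 is a Saturday, so the first Sunday is March 2 and the second is March 9.
At the standard offset (UTC−04:00), 07:30 UTC − 4h = 03:30 Ethor Coast standard time.
Daylight saving runs 6 October 2030 – 9 March 2031; the standard-time date in Ethor Coast, March 8, 2031, is inside that window, so Ethor Coast is at UTC−03:00.
07:30 UTC − 3h = 04:30 Ethor Coast.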